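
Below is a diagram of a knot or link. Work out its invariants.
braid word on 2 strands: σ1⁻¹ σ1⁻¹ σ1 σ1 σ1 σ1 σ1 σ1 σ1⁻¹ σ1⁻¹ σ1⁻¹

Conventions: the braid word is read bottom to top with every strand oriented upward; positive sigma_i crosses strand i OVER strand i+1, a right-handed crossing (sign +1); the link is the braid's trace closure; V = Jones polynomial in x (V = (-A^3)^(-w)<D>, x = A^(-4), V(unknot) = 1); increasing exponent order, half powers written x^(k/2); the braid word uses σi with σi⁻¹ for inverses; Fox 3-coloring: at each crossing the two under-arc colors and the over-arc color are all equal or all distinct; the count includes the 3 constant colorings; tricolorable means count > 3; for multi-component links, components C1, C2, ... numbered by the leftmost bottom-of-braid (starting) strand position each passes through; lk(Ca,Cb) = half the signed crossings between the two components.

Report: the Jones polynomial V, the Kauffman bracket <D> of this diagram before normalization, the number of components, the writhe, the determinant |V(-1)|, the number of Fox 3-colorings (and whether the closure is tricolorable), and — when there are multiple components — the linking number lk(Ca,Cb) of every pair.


V = 1
<D> = -A^3 (w = +1)
1 component over 11 crossings, w = +1
3 Fox colorings among 3^11, |V(-1)| = 1: not tricolorable
why: det 1 = |V(-1)|; not divisible by 3, so not tricolorable


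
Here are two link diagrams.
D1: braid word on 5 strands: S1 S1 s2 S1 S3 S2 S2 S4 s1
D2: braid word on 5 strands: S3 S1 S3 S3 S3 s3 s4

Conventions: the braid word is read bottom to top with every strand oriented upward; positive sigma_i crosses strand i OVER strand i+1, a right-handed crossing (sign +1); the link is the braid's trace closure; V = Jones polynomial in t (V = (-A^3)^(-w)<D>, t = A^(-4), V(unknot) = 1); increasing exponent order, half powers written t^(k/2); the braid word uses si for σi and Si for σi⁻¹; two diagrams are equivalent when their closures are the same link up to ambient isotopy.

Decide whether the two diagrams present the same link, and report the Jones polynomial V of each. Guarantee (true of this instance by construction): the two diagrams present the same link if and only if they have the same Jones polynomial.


equivalent: no
D1 (bracket A^-13 - A^-9 + A^-5 + A^3; 9 crossings at w = -5): V = -t^(-9/2) - t^(-5/2) + t^(-3/2) - t^(-1/2)
V(D2) = t^(-9/2) - t^(-5/2) - t^(-3/2) - t^(-1/2)  (w -3, c 7, <D> = A^-7 + A^-3 + A - A^9)
key observation: comparing 2 Jones polynomials yields 2 groups


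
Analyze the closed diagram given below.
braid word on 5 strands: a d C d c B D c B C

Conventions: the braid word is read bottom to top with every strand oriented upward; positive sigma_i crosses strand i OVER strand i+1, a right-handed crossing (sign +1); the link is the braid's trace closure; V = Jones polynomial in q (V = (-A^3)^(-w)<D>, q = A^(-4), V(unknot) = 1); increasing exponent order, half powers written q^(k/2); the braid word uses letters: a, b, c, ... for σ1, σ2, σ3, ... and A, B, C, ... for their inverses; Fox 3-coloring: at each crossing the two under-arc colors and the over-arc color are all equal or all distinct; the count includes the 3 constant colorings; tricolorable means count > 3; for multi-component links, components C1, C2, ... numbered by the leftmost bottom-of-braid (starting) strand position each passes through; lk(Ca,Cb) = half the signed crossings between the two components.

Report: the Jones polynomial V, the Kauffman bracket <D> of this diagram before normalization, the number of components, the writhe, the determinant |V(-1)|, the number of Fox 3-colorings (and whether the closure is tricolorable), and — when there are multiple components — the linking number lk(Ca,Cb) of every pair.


V = q^-4 + q^-2 + 2
<D> = 2 + A^8 + A^16 (w = 0)
3 components over 10 crossings, w = 0
lk(C1,C2): -1
lk(C1,C3) = -1
linking number lk(C2,C3) = +1
3 Fox colorings among 3^10, |V(-1)| = 4: not tricolorable
why: the 3 component pairs carry total linking -1


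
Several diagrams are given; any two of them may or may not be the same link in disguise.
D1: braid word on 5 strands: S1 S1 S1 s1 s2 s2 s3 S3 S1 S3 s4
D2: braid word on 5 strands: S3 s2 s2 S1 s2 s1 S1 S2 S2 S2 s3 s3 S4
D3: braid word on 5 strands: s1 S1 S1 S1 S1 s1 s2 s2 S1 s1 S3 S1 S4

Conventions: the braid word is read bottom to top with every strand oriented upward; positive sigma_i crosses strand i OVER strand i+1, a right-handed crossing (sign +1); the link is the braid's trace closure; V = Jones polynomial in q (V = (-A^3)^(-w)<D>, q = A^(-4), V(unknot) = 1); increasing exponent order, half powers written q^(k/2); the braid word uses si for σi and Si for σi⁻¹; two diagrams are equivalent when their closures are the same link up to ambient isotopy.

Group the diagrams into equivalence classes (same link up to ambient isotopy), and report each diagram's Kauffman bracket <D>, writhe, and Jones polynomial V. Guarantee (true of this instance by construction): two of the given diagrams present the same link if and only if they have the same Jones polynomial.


grouping into links: {D1, D3} | {D2}
V(D1) = q^(-7/2) - q^(-5/2) + q^(-3/2) - 2q^(-1/2) - q^(3/2)  (w -1, c 11, <D> = A^-9 + 2A^-1 - A^3 + A^7 - A^11)
V(D2) = -q^(-1/2) - q^(1/2)  (w -1, c 13, <D> = A^-5 + A^-1)
D3 (bracket A^-15 + 2A^-7 - A^-3 + A - A^5; 13 crossings at w = -3): V = q^(-7/2) - q^(-5/2) + q^(-3/2) - 2q^(-1/2) - q^(3/2)
why: comparing 3 Jones polynomials yields 2 groups


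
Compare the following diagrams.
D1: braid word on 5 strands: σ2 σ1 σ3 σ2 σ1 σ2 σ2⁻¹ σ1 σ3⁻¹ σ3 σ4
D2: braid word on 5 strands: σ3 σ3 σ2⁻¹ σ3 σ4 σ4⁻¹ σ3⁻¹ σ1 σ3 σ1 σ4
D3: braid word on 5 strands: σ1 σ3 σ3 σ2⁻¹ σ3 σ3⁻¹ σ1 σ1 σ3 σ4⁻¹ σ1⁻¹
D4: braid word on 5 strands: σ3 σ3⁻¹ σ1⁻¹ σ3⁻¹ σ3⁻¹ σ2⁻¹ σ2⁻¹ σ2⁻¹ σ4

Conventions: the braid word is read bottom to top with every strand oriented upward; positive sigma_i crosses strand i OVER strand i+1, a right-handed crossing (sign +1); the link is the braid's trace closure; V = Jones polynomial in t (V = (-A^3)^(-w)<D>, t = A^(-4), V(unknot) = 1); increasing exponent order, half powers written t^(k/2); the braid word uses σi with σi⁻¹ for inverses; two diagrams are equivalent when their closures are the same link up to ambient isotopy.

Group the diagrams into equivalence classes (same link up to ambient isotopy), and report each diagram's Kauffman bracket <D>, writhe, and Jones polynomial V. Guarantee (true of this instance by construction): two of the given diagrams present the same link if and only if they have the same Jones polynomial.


equivalence classes: {D1} | {D2, D3} | {D4}
D1 (bracket A^-1 - A^3 + A^7 + A^15; 11 crossings at w = +7): V = -t^(3/2) - t^(7/2) + t^(9/2) - t^(11/2)
V(D2) = -t^(3/2) - 2t^(7/2) + t^(9/2) - t^(11/2) + t^(13/2)  [11 crossings, <D> = -A^-11 + A^-7 - A^-3 + 2A + A^9, w = +5]
D3 (bracket -A^-17 + A^-13 - A^-9 + 2A^-5 + A^3; 11 crossings at w = +3): V = -t^(3/2) - 2t^(7/2) + t^(9/2) - t^(11/2) + t^(13/2)
V(D4) = t^(-13/2) - t^(-11/2) + t^(-9/2) - 2t^(-7/2) - t^(-3/2)  (w -5, c 9, <D> = A^-9 + 2A^-1 - A^3 + A^7 - A^11)
key observation: V(t) takes 3 values over 4 diagrams, fixing the grouping


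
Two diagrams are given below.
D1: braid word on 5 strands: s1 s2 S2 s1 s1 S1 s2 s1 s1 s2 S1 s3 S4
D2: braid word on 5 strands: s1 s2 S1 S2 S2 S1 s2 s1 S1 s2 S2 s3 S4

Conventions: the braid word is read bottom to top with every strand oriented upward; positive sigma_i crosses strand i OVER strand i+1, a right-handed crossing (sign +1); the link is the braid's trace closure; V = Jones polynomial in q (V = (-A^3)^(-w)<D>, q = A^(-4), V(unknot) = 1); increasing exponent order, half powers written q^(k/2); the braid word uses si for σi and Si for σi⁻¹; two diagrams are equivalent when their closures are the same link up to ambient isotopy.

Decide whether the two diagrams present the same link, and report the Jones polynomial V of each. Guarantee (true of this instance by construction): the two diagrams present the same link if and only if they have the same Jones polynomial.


equivalent: no
D1 (bracket A^-7 - A^-3 + A + A^9; 13 crossings at w = +5): V = -q^(3/2) - q^(7/2) + q^(9/2) - q^(11/2)
V(D2) = -q^(-1/2) - q^(1/2)  [13 crossings, <D> = A^-5 + A^-1, w = -1]
observation: 2 values of V(q) split the 2 diagrams


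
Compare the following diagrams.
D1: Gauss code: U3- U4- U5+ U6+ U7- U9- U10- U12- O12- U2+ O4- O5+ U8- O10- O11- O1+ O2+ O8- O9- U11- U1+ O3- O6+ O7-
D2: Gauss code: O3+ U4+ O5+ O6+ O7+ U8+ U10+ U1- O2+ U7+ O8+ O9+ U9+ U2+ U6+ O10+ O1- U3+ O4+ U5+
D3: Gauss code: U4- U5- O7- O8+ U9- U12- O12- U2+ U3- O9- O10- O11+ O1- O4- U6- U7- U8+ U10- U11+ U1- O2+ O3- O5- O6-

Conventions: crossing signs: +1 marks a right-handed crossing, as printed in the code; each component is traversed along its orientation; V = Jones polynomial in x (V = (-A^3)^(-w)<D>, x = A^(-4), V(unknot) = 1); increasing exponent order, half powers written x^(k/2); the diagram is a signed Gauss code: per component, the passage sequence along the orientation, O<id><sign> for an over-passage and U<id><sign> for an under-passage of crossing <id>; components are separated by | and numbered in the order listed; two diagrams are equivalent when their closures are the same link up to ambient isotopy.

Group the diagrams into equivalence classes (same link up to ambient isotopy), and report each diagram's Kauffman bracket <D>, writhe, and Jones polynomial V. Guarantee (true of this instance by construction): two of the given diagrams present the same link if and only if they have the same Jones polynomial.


grouping into links: {D1} | {D2} | {D3}
V(D1) = 1  (w -4, c 12, <D> = A^-12)
V(D2) = x^2 + 2x^4 - 2x^5 + x^6 - 2x^7 + x^8  (w +8, c 10, <D> = A^-8 - 2A^-4 + 1 - 2A^4 + 2A^8 + A^16)
V(D3) = -x^-4 + x^-3 + x^-1  (w -6, c 12, <D> = A^-14 + A^-6 - A^-2)
key observation: V(x) takes 3 values over 3 diagrams, fixing the grouping


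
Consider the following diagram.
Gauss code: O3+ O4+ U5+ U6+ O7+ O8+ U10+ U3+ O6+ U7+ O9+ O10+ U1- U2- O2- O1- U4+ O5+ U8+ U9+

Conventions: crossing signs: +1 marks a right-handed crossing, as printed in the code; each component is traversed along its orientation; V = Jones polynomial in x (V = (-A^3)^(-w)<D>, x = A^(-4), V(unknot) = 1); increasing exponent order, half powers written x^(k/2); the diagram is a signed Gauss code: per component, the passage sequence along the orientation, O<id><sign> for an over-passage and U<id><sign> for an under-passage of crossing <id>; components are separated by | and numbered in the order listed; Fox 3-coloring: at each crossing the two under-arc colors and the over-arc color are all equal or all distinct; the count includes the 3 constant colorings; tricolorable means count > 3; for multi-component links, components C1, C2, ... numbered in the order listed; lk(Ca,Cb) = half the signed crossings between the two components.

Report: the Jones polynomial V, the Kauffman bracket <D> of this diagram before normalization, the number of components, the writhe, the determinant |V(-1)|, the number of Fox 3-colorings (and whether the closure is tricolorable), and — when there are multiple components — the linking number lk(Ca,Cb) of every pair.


Jones polynomial: V(x) = x^3 + x^5 - x^8
<D> = -A^-14 + A^-2 + A^6; writhe +6
components 1, writhe +6 (10 crossings)
3-colorings: 9 of 3^10, det 3 — tricolorable
note: V spans 5 powers of x: at least 5 crossings in any diagram


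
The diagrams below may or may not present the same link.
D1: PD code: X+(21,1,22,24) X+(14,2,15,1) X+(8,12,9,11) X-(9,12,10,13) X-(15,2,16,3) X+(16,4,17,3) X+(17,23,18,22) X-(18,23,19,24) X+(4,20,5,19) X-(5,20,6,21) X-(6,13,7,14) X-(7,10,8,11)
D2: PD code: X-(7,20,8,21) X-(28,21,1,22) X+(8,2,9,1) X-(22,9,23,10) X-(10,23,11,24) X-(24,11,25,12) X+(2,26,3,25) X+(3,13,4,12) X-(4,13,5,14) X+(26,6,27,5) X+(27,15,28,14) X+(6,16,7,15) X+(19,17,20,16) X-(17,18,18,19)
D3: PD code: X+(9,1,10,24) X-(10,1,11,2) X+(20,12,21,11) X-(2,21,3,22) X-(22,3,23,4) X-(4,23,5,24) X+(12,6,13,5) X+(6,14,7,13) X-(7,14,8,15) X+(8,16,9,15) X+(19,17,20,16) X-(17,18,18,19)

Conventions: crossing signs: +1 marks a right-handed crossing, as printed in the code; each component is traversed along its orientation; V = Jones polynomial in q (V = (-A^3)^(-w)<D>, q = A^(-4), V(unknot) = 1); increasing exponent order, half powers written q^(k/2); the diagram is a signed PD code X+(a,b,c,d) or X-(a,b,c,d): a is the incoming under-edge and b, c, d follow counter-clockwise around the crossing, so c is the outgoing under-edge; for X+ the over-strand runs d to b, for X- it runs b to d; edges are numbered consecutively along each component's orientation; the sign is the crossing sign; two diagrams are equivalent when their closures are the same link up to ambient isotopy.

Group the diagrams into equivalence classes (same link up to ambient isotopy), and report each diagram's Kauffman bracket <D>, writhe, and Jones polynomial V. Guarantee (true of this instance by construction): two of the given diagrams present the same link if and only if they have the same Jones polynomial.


grouping into links: {D1} | {D2, D3}
V(D1) = 1  (w 0, c 12, <D> = 1)
D2 (bracket -A^-12 + A^-8 - A^-4 + 3 - A^4 + A^8 - A^12; 14 crossings at w = 0): V = -q^-3 + q^-2 - q^-1 + 3 - q + q^2 - q^3
V(D3) = -q^-3 + q^-2 - q^-1 + 3 - q + q^2 - q^3  [12 crossings, <D> = -A^-12 + A^-8 - A^-4 + 3 - A^4 + A^8 - A^12, w = 0]
why: 2 classes among 3 diagrams; unequal V(q) rules out equality


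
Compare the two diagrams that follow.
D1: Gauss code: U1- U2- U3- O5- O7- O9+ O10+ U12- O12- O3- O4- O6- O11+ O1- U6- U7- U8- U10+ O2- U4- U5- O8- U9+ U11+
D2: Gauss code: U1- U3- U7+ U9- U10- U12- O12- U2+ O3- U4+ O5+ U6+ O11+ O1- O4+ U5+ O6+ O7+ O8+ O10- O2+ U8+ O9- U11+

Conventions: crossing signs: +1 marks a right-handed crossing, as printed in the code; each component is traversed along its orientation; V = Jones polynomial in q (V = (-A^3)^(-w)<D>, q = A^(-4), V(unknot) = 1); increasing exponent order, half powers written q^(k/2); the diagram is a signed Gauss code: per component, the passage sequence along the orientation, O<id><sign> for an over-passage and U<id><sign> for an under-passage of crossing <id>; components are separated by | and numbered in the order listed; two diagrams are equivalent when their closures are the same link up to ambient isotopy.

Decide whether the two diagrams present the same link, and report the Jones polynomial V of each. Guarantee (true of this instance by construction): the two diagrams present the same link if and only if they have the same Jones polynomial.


equivalent: no
D1 (bracket A^-14 + A^-6 - A^-2; 12 crossings at w = -6): V = -q^-4 + q^-3 + q^-1
V(D2) = q + q^3 - q^4  (w +2, c 12, <D> = -A^-10 + A^-6 + A^2)
key observation: V(q) takes 2 values over 2 diagrams, fixing the grouping


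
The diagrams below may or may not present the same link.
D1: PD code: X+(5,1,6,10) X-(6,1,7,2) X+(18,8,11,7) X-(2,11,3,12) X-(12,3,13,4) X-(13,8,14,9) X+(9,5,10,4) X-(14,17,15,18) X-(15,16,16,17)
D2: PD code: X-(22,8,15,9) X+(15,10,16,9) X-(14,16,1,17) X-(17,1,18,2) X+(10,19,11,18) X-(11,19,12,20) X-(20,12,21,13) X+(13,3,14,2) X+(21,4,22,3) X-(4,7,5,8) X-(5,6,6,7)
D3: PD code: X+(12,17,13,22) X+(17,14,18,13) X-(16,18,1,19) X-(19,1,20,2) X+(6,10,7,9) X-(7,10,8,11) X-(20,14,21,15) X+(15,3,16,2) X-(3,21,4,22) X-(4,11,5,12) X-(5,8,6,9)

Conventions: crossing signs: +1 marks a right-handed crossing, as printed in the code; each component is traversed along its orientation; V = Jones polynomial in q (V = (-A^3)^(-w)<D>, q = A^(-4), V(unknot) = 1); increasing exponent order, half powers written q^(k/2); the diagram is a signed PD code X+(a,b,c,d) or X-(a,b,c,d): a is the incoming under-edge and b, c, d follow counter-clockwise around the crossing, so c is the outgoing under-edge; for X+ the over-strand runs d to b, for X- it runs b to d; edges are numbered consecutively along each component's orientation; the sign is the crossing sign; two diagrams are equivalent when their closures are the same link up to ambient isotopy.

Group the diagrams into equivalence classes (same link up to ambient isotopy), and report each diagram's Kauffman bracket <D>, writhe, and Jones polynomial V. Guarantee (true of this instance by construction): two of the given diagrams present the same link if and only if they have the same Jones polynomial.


equivalence classes: {D1, D2, D3}
D1 (bracket A^-7 + A; 9 crossings at w = -3): V = -q^(-5/2) - q^(-1/2)
D2 (bracket A^-7 + A; 11 crossings at w = -3): V = -q^(-5/2) - q^(-1/2)
V(D3) = -q^(-5/2) - q^(-1/2)  (w -3, c 11, <D> = A^-7 + A)
observation: all 3 diagrams share one V(q), hence one class


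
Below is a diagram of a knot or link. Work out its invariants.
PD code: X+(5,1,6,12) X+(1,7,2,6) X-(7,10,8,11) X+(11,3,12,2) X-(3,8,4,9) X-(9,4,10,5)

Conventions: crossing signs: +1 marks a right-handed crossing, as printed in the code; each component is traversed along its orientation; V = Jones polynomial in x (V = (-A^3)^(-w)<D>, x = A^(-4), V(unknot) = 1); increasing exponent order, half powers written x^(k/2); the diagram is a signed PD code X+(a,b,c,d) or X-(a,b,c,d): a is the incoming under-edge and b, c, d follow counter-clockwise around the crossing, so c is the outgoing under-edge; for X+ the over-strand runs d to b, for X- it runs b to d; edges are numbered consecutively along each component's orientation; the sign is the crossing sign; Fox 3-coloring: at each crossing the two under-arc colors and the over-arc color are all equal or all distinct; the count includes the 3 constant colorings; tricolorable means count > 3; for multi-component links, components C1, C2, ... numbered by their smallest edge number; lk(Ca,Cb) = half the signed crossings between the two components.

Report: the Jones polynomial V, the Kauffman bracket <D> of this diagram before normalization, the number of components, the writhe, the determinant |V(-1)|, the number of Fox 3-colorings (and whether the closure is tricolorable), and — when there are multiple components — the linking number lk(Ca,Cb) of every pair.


V(x) = -x^-3 + 2x^-2 - 2x^-1 + 3 - 2x + 2x^2 - x^3
bracket: -A^-12 + 2A^-8 - 2A^-4 + 3 - 2A^4 + 2A^8 - A^12, w = 0
1 component, writhe 0, over 6 crossings
det 13, colorings 3 of 3^6 — not tricolorable
observation: |V(-1)| = 13: so not tricolorable, since 3 does not divide 13


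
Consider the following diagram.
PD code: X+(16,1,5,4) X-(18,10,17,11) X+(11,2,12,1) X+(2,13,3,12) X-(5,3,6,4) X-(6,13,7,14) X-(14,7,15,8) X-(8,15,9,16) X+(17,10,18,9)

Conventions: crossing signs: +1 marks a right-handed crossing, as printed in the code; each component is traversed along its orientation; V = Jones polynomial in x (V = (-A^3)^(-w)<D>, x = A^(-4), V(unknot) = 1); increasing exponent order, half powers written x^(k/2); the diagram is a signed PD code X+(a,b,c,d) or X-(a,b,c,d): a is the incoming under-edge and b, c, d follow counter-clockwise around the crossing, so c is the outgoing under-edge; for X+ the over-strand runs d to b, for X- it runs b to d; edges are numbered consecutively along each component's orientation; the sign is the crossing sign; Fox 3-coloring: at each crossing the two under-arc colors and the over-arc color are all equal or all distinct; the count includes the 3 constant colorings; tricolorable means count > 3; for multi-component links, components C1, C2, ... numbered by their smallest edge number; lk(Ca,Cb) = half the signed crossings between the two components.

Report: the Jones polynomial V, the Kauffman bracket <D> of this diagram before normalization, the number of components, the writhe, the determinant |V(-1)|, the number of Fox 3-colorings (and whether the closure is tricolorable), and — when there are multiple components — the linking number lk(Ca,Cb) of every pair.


V(x) = -x^-4 + x^-1 + 2 + x + x^2
bracket: -A^-11 - A^-7 - 2A^-3 - A + A^13, w = -1
3 components, writhe -1, over 9 crossings
lk(C1,C2) = +1
linking number lk(C1,C3) = 0
lk(C2,C3): 0
det 0, colorings 27 of 3^9 — tricolorable
observation: summing lk over 3 pairs gives +1


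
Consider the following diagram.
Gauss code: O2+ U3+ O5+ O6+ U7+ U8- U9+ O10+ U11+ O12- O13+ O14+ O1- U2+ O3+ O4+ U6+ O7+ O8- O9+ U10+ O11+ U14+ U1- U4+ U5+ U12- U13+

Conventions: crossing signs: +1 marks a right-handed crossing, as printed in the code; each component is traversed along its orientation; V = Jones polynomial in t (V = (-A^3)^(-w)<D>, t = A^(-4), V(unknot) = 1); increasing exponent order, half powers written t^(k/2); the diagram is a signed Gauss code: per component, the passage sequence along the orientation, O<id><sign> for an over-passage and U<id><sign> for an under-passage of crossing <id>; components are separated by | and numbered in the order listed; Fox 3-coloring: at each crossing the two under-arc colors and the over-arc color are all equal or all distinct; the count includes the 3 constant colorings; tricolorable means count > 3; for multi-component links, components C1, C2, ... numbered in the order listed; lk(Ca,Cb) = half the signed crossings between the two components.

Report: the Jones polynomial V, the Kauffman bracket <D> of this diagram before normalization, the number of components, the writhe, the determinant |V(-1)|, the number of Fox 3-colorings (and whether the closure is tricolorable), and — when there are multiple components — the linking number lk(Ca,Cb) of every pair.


V(t) = t^3 + t^5 - t^6 + t^7 - t^8 + t^9 - t^10
bracket: -A^-16 + A^-12 - A^-8 + A^-4 - 1 + A^4 + A^12, w = +8
1 component, writhe +8, over 14 crossings
det 7, colorings 3 of 3^14 — not tricolorable
observation: det 7 = |V(-1)|; not divisible by 3, so not tricolorable


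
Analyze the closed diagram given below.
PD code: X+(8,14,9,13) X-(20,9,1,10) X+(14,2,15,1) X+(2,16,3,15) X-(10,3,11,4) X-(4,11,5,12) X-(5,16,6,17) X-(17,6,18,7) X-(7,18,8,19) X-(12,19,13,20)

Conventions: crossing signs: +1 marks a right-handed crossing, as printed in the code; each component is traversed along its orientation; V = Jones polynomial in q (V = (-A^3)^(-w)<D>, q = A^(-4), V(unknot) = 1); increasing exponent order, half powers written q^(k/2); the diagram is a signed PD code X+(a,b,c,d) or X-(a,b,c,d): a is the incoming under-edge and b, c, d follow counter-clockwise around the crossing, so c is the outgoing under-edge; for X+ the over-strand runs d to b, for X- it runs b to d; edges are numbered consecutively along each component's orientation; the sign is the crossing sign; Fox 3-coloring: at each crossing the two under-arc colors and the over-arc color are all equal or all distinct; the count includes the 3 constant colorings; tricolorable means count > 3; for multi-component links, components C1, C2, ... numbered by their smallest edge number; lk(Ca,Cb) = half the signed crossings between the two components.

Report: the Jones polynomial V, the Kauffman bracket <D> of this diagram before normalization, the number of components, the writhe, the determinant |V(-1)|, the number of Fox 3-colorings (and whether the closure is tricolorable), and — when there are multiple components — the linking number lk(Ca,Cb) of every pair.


Jones polynomial: V(q) = -q^-8 + 3q^-7 - 5q^-6 + 6q^-5 - 7q^-4 + 7q^-3 - 5q^-2 + 4q^-1 - 1
<D> = -A^-12 + 4A^-8 - 5A^-4 + 7 - 7A^4 + 6A^8 - 5A^12 + 3A^16 - A^20; writhe -4
components 1, writhe -4 (10 crossings)
3-colorings: 9 of 3^10, det 39 — tricolorable
note: the span of V is 8, forcing >= 8 crossings in any diagram


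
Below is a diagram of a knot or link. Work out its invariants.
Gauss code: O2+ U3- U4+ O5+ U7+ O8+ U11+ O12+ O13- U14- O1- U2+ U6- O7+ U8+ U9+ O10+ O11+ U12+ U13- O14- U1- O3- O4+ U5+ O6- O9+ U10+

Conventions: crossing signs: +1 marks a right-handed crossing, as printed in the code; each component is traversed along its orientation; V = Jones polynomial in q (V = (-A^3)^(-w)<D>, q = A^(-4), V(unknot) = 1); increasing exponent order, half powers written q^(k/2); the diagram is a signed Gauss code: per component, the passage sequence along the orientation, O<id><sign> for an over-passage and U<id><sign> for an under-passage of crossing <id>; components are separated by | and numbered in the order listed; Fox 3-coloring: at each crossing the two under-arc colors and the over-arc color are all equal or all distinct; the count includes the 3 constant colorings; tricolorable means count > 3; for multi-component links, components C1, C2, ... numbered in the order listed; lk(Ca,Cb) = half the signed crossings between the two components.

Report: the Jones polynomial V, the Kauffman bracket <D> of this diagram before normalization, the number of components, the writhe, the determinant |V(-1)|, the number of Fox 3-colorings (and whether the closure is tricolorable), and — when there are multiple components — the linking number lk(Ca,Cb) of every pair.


Jones polynomial: V(q) = 2q - 2q^2 + 3q^3 - 3q^4 + 2q^5 - 2q^6 + q^7
<D> = A^-16 - 2A^-12 + 2A^-8 - 3A^-4 + 3 - 2A^4 + 2A^8; writhe +4
components 1, writhe +4 (14 crossings)
3-colorings: 9 of 3^14, det 15 — tricolorable
note: det 15 = |V(-1)|; divisible by 3, so tricolorable


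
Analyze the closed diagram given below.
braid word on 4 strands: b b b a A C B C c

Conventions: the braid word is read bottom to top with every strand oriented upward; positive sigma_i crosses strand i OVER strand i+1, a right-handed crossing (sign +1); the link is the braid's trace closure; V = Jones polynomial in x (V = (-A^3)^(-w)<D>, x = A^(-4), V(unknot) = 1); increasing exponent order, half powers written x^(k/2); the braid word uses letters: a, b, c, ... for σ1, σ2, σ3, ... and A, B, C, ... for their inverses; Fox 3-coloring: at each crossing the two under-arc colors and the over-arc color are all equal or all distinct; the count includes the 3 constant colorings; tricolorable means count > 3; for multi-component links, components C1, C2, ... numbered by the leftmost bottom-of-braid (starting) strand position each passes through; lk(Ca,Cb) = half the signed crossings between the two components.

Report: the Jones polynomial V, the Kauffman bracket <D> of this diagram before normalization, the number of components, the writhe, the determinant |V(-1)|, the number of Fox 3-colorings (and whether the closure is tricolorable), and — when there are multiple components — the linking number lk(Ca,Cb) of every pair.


V = 1 + x + x^2 + x^3
<D> = -A^-9 - A^-5 - A^-1 - A^3 (w = +1)
3 components over 9 crossings, w = +1
lk(C1,C2): 0
lk(C1,C3) = 0
linking number lk(C2,C3) = +1
9 Fox colorings among 3^10, |V(-1)| = 0: tricolorable
why: summing lk over 3 pairs gives +1


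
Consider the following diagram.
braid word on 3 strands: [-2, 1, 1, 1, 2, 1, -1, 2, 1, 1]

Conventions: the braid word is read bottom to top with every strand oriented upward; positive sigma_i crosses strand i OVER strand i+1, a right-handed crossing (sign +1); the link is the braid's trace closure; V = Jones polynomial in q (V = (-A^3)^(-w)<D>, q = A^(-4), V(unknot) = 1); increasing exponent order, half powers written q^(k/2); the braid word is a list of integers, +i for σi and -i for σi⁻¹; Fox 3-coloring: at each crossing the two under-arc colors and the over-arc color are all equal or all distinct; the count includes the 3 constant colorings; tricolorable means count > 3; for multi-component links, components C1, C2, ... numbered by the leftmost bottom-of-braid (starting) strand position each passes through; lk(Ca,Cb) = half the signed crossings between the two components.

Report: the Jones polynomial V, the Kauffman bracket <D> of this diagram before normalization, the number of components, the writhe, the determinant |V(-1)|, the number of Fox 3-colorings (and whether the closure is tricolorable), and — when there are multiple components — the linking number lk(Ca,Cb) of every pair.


Jones polynomial: V(q) = q^2 - q^3 + 3q^4 - 3q^5 + 3q^6 - 3q^7 + 2q^8 - q^9
<D> = -A^-18 + 2A^-14 - 3A^-10 + 3A^-6 - 3A^-2 + 3A^2 - A^6 + A^10; writhe +6
components 1, writhe +6 (10 crossings)
3-colorings: 3 of 3^10, det 17 — not tricolorable
note: the span of V is 7, forcing >= 7 crossings in any diagram


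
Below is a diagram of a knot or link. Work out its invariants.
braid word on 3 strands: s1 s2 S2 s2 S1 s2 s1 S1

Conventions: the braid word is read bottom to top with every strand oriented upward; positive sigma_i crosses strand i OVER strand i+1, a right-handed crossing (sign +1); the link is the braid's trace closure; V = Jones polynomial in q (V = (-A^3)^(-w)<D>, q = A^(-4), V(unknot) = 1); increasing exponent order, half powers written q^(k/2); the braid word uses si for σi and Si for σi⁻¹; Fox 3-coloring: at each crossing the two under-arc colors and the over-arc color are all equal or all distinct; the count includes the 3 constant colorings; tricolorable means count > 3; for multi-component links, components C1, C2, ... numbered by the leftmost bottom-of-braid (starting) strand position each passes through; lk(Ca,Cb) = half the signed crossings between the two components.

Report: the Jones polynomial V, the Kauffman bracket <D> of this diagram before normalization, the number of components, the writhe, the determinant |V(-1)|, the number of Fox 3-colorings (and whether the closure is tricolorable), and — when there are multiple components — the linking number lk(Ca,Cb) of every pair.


V(q) = 1
bracket: A^6, w = +2
1 component, writhe +2, over 8 crossings
det 1, colorings 3 of 3^8 — not tricolorable
observation: inverse pairs cancel, leaving σ1 σ2 σ1⁻¹ σ2


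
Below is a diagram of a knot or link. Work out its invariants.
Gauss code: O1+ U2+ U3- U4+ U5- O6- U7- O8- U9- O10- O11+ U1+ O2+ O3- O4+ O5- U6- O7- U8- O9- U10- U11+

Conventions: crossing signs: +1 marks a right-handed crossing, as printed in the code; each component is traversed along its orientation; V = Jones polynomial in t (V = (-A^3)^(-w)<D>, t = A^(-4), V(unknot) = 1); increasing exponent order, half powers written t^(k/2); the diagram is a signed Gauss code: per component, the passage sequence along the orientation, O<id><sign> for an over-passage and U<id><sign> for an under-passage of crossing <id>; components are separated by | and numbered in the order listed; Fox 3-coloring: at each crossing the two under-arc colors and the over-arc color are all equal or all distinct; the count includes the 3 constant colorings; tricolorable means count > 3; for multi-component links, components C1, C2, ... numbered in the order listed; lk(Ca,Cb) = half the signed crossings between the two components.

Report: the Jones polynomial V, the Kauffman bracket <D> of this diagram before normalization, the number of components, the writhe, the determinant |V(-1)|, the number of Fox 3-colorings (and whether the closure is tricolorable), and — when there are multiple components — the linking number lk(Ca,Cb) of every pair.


V(t) = -t^-4 + t^-3 + t^-1
bracket: -A^-5 - A^3 + A^7, w = -3
1 component, writhe -3, over 11 crossings
det 3, colorings 9 of 3^11 — tricolorable
observation: w = -3 (over 11 crossings) is diagram-only; (-A^3)^(3) removes it from V


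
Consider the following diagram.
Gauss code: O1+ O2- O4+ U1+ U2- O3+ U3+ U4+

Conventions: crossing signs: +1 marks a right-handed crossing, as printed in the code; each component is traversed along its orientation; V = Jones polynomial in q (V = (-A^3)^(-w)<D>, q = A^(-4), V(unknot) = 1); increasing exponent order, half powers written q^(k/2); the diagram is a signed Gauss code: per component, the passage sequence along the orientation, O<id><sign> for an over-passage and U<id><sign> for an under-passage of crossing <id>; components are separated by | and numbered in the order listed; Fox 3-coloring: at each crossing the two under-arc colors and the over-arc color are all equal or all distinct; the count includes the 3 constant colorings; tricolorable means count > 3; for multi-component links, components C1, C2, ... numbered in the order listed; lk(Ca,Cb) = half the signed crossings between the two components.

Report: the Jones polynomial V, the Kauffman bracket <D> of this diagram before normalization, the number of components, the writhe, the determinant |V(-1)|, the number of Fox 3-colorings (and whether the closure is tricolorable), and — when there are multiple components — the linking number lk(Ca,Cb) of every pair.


V = 1
<D> = A^6 (w = +2)
1 component over 4 crossings, w = +2
3 Fox colorings among 3^4, |V(-1)| = 1: not tricolorable
why: det 1 = |V(-1)|; not divisible by 3, so not tricolorable


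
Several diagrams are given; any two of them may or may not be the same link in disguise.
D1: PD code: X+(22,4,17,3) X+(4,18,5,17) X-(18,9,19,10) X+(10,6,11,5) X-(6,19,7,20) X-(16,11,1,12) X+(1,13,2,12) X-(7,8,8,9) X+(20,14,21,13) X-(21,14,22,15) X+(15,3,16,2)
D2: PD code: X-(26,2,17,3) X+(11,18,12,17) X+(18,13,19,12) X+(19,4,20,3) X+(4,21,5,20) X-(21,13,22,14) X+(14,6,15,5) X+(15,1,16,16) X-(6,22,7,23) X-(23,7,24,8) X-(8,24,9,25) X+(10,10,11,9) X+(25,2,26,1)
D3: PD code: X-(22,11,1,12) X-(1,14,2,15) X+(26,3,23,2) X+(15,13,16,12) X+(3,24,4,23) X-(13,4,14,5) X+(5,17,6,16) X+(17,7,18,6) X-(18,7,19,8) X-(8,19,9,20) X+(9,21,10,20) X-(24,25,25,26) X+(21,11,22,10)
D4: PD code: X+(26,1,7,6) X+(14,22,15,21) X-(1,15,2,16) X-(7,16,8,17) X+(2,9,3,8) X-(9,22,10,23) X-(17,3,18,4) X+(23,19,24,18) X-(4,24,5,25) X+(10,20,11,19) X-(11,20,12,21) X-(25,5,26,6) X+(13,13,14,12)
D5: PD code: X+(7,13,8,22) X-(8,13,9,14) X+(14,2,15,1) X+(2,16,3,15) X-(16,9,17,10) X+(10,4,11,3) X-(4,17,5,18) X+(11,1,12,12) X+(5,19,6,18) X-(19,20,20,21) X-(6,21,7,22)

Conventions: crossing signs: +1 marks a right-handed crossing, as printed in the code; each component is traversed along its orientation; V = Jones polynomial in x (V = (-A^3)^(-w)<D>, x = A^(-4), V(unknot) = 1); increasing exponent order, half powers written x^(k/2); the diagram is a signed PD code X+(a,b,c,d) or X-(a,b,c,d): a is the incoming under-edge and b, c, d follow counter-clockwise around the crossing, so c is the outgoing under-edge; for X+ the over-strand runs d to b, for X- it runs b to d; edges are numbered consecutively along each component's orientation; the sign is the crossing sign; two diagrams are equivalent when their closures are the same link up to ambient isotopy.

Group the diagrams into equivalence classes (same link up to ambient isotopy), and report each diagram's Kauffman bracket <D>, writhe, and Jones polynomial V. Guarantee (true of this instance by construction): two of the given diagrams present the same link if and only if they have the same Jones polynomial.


grouping into links: {D1, D2, D5} | {D3} | {D4}
V(D1) = -x^(-3/2) + x^(-1/2) - 2x^(1/2) + x^(3/2) - 2x^(5/2) + x^(7/2)  (w +1, c 11, <D> = -A^-11 + 2A^-7 - A^-3 + 2A - A^5 + A^9)
D2 (bracket -A^-5 + 2A^-1 - A^3 + 2A^7 - A^11 + A^15; 13 crossings at w = +3): V = -x^(-3/2) + x^(-1/2) - 2x^(1/2) + x^(3/2) - 2x^(5/2) + x^(7/2)
V(D3) = -x^(-3/2) + x^(-1/2) - 2x^(1/2) + 2x^(3/2) - 2x^(5/2) + x^(7/2) - x^(9/2)  (w +1, c 13, <D> = A^-15 - A^-11 + 2A^-7 - 2A^-3 + 2A - A^5 + A^9)
V(D4) = -x^(-5/2) - x^(-1/2)  [13 crossings, <D> = A^-1 + A^7, w = -1]
D5 (bracket -A^-11 + 2A^-7 - A^-3 + 2A - A^5 + A^9; 11 crossings at w = +1): V = -x^(-3/2) + x^(-1/2) - 2x^(1/2) + x^(3/2) - 2x^(5/2) + x^(7/2)
why: 3 classes among 5 diagrams; unequal V(x) rules out equality


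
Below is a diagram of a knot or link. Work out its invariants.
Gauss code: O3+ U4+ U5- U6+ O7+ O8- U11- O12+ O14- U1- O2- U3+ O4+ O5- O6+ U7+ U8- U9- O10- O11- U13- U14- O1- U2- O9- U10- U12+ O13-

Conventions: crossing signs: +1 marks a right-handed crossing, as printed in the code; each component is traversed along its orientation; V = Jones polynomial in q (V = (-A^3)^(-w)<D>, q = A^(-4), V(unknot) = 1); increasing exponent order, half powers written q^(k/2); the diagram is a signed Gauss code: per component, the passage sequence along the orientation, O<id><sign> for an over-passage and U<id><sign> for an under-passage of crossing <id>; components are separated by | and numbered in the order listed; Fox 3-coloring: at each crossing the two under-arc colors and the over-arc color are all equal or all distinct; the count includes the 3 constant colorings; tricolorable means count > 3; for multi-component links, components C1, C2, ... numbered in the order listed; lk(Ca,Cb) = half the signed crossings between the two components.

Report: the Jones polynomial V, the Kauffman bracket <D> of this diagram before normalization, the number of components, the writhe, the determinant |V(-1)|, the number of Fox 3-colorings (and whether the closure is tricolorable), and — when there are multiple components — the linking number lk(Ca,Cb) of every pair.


Jones polynomial: V(q) = -q^-8 + 2q^-7 - 4q^-6 + 5q^-5 - 5q^-4 + 6q^-3 - 4q^-2 + 3q^-1 - 1
<D> = -A^-12 + 3A^-8 - 4A^-4 + 6 - 5A^4 + 5A^8 - 4A^12 + 2A^16 - A^20; writhe -4
components 1, writhe -4 (14 crossings)
3-colorings: 3 of 3^14, det 31 — not tricolorable
note: |V(-1)| = 31: so not tricolorable, since 3 does not divide 31


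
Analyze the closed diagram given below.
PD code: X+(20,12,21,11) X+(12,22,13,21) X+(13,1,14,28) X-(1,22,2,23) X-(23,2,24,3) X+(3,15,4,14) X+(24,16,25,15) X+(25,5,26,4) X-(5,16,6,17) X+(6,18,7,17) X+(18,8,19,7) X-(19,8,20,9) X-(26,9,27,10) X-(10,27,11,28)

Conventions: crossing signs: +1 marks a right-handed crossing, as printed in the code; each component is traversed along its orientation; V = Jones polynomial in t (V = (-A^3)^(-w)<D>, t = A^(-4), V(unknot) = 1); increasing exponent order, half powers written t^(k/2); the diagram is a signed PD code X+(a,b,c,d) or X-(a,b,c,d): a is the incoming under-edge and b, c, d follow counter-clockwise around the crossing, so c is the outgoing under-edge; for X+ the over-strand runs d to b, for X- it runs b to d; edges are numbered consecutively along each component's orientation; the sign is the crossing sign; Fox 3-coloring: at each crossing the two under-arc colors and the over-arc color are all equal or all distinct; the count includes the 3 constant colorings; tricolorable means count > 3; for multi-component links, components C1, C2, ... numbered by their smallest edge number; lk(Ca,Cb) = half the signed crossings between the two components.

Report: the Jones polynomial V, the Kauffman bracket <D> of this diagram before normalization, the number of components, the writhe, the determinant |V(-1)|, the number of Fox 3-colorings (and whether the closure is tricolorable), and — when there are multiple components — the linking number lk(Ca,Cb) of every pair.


V = -t^-1 + 2 - t + 2t^2 - t^3 + t^4 - t^5
<D> = -A^-14 + A^-10 - A^-6 + 2A^-2 - A^2 + 2A^6 - A^10 (w = +2)
1 component over 14 crossings, w = +2
9 Fox colorings among 3^14, |V(-1)| = 9: tricolorable
why: |V(-1)| = 9: so tricolorable, since 3 divides 9


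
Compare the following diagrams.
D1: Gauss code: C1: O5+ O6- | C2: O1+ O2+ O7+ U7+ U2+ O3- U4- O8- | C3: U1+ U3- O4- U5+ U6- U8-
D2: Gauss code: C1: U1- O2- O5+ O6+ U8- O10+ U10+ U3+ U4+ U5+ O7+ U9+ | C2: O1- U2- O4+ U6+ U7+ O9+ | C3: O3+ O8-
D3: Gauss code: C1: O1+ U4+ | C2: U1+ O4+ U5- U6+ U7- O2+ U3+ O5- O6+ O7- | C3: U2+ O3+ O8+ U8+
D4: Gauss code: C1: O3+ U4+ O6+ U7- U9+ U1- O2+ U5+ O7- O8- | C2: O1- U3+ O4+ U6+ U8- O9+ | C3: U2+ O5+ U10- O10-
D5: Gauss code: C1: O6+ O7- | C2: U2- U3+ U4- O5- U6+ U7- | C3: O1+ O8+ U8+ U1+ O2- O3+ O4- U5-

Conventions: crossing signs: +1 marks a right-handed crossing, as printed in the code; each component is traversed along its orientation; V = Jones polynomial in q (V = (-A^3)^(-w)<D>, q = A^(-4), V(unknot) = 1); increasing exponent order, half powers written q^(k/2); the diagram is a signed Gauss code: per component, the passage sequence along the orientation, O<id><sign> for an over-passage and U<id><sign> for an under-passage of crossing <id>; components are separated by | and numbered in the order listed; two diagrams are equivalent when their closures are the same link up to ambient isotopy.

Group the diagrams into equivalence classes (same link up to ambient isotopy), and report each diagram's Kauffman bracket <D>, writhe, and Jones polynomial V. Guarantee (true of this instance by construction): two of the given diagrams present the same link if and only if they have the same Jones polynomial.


grouping into links: {D1, D5} | {D2} | {D3, D4}
V(D1) = q^-3 + q^-2 + q^-1 + 1  (w 0, c 8, <D> = 1 + A^4 + A^8 + A^12)
V(D2) = 1 + q + q^2 + q^3  (w +4, c 10, <D> = 1 + A^4 + A^8 + A^12)
V(D3) = q + 2q^3 + q^5  (w +4, c 8, <D> = A^-8 + 2 + A^8)
V(D4) = q + 2q^3 + q^5  (w +2, c 10, <D> = A^-14 + 2A^-6 + A^2)
V(D5) = q^-3 + q^-2 + q^-1 + 1  [8 crossings, <D> = 1 + A^4 + A^8 + A^12, w = 0]
key observation: comparing 5 Jones polynomials yields 3 groups
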